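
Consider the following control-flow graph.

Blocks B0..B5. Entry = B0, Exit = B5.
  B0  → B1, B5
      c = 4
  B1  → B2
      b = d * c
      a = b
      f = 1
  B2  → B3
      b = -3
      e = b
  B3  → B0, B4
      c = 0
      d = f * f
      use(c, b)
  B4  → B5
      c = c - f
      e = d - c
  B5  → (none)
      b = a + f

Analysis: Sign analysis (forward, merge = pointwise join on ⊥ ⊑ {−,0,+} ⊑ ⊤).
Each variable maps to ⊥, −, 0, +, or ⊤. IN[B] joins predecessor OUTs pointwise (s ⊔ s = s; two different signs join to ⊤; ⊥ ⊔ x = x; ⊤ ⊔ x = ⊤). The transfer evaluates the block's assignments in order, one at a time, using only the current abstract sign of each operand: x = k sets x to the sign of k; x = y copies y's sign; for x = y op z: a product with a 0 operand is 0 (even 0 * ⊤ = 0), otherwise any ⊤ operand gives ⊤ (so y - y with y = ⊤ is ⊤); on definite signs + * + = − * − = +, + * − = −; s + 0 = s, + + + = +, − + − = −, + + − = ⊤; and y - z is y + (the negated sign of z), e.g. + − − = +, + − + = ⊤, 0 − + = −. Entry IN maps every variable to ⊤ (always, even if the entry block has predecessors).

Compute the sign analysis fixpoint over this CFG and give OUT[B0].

Answer: {a: ⊤, b: ⊤, c: +, d: ⊤, e: ⊤, f: ⊤}

Trace:
Converged values:
  B0: | IN=(all ⊤) | OUT={c:+; rest ⊤}
  B1: | IN={c:+; rest ⊤} | OUT={c:+, f:+; rest ⊤}
  B2: | IN={c:+, f:+; rest ⊤} | OUT={b:-, c:+, e:-, f:+; rest ⊤}
  B3: | IN={b:-, c:+, e:-, f:+; rest ⊤} | OUT={b:-, c:0, d:+, e:-, f:+; rest ⊤}
  B4: | IN={b:-, c:0, d:+, e:-, f:+; rest ⊤} | OUT={b:-, c:-, d:+, e:+, f:+; rest ⊤}
  B5: | IN=(all ⊤) | OUT=(all ⊤)

Merge at B0 (entry node, so the boundary value (all ⊤) is joined with the incoming edge(s)): IN[B0] = (all ⊤) ⊔ OUT[B3] = {a: ⊤, b: ⊤, c: ⊤, d: ⊤, e: ⊤, f: ⊤}
Applying B0's transfer function to that IN value gives OUT[B0] (row B0 above).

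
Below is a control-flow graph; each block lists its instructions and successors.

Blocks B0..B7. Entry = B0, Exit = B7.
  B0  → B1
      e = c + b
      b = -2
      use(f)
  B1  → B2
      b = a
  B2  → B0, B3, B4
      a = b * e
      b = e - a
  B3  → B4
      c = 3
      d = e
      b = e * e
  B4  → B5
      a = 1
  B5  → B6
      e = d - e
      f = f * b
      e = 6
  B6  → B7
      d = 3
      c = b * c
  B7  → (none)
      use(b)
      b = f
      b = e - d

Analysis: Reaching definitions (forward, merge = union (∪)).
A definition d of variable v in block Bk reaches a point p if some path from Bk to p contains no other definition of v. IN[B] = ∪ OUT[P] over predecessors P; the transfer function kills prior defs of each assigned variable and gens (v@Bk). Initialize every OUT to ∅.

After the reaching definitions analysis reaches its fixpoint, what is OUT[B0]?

Fixpoint table:
  B0:   IN={a@B2, b@B2, e@B0}   OUT={a@B2, b@B0, e@B0}
  B1:   IN={a@B2, b@B0, e@B0}   OUT={a@B2, b@B1, e@B0}
  B2:   IN={a@B2, b@B1, e@B0}   OUT={a@B2, b@B2, e@B0}
  B3:   IN={a@B2, b@B2, e@B0}   OUT={a@B2, b@B3, c@B3, d@B3, e@B0}
  B4:   IN={a@B2, b@B2, b@B3, c@B3, d@B3, e@B0}   OUT={a@B4, b@B2, b@B3, c@B3, d@B3, e@B0}
  B5:   IN={a@B4, b@B2, b@B3, c@B3, d@B3, e@B0}   OUT={a@B4, b@B2, b@B3, c@B3, d@B3, e@B5, f@B5}
  B6:   IN={a@B4, b@B2, b@B3, c@B3, d@B3, e@B5, f@B5}   OUT={a@B4, b@B2, b@B3, c@B6, d@B6, e@B5, f@B5}
  B7:   IN={a@B4, b@B2, b@B3, c@B6, d@B6, e@B5, f@B5}   OUT={a@B4, b@B7, c@B6, d@B6, e@B5, f@B5}

Merge at B0 (entry node, so the boundary value {} is joined with the incoming edge(s)): IN[B0] = {} ⊔ OUT[B2] = {a@B2, b@B2, e@B0}
Applying B0's transfer function to that IN value gives OUT[B0] (row B0 above).

Answer: {a@B2, b@B0, e@B0}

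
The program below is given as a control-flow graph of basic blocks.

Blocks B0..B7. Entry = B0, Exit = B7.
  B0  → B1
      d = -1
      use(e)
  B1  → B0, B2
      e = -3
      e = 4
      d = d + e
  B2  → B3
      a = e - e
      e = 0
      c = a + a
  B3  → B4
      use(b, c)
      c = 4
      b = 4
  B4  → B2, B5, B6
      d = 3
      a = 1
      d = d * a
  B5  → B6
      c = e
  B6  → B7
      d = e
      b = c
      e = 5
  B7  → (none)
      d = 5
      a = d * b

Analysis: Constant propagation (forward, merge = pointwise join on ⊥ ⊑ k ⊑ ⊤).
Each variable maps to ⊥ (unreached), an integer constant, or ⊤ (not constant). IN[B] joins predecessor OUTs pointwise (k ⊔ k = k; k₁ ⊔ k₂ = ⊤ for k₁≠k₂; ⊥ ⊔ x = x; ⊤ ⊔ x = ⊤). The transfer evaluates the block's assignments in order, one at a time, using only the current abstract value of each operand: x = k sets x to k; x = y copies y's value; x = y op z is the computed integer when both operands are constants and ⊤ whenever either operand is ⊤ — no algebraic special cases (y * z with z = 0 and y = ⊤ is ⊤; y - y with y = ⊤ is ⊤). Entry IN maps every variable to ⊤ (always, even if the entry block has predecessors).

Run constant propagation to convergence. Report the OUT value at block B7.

Per-block solution:
  B0:   IN=(all ⊤)   OUT={d:-1; rest ⊤}
  B1:   IN={d:-1; rest ⊤}   OUT={d:3, e:4; rest ⊤}
  B2:   IN={d:3; rest ⊤}   OUT={d:3, e:0; rest ⊤}
  B3:   IN={d:3, e:0; rest ⊤}   OUT={b:4, c:4, d:3, e:0; rest ⊤}
  B4:   IN={b:4, c:4, d:3, e:0; rest ⊤}   OUT={a:1, b:4, c:4, d:3, e:0; rest ⊤}
  B5:   IN={a:1, b:4, c:4, d:3, e:0; rest ⊤}   OUT={a:1, b:4, c:0, d:3, e:0; rest ⊤}
  B6:   IN={a:1, b:4, d:3, e:0; rest ⊤}   OUT={a:1, d:0, e:5; rest ⊤}
  B7:   IN={a:1, d:0, e:5; rest ⊤}   OUT={d:5, e:5; rest ⊤}

Merge at B7: IN[B7] = OUT[B6] = {a: 1, b: ⊤, c: ⊤, d: 0, e: 5, f: ⊤}
Applying B7's transfer function to that IN value gives OUT[B7] (row B7 above).

Answer: {a: ⊤, b: ⊤, c: ⊤, d: 5, e: 5, f: ⊤}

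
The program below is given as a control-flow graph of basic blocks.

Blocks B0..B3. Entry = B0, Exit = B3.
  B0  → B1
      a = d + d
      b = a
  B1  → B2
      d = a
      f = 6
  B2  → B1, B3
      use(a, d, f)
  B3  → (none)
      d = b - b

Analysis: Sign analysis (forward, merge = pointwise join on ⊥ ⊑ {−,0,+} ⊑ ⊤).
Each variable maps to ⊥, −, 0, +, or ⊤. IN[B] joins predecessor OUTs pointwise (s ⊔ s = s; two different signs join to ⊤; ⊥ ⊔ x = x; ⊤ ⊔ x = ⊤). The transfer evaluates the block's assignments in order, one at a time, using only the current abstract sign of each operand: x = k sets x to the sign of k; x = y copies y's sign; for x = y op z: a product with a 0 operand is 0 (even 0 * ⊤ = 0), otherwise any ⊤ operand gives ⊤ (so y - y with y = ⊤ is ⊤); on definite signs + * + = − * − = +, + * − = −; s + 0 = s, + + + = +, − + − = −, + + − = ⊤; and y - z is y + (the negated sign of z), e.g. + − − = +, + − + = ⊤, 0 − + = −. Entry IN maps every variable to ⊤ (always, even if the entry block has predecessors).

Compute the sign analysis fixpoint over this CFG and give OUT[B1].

Per-block solution:
  B0:  IN=(all ⊤)  OUT=(all ⊤)
  B1:  IN=(all ⊤)  OUT={f:+; rest ⊤}
  B2:  IN={f:+; rest ⊤}  OUT={f:+; rest ⊤}
  B3:  IN={f:+; rest ⊤}  OUT={f:+; rest ⊤}

Merge at B1: IN[B1] = OUT[B0] ⊔ OUT[B2] = {a: ⊤, b: ⊤, c: ⊤, d: ⊤, e: ⊤, f: ⊤}
Applying B1's transfer function to that IN value gives OUT[B1] (row B1 above).

Answer: {a: ⊤, b: ⊤, c: ⊤, d: ⊤, e: ⊤, f: +}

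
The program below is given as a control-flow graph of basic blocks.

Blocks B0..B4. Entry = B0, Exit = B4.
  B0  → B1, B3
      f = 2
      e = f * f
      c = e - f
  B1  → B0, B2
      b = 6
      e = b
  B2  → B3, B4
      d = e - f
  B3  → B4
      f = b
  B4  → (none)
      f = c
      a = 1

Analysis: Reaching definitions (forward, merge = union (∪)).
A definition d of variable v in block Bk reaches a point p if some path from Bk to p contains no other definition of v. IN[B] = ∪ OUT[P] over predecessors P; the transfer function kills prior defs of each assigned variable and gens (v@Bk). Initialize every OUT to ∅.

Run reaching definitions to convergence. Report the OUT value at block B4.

Answer: {a@B4, b@B1, c@B0, d@B2, e@B0, e@B1, f@B4}

Trace:
Per-block solution:
  B0: | IN={b@B1, c@B0, e@B1, f@B0} | OUT={b@B1, c@B0, e@B0, f@B0}
  B1: | IN={b@B1, c@B0, e@B0, f@B0} | OUT={b@B1, c@B0, e@B1, f@B0}
  B2: | IN={b@B1, c@B0, e@B1, f@B0} | OUT={b@B1, c@B0, d@B2, e@B1, f@B0}
  B3: | IN={b@B1, c@B0, d@B2, e@B0, e@B1, f@B0} | OUT={b@B1, c@B0, d@B2, e@B0, e@B1, f@B3}
  B4: | IN={b@B1, c@B0, d@B2, e@B0, e@B1, f@B0, f@B3} | OUT={a@B4, b@B1, c@B0, d@B2, e@B0, e@B1, f@B4}

Merge at B4: IN[B4] = OUT[B2] ⊔ OUT[B3] = {b@B1, c@B0, d@B2, e@B0, e@B1, f@B0, f@B3}
Applying B4's transfer function to that IN value gives OUT[B4] (row B4 above).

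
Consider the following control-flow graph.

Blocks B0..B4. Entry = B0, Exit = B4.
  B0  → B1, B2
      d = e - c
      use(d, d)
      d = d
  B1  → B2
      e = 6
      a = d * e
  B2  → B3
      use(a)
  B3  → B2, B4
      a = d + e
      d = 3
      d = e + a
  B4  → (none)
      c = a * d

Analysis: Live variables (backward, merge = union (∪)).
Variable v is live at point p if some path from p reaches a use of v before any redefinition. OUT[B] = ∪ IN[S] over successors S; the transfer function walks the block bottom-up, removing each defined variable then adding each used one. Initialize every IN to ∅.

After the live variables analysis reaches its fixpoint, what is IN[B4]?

Answer: {a, d}

Working:
Converged values:
  B0:  IN={a, c, e}  OUT={a, d, e}
  B1:  IN={d}  OUT={a, d, e}
  B2:  IN={a, d, e}  OUT={d, e}
  B3:  IN={d, e}  OUT={a, d, e}
  B4:  IN={a, d}  OUT={}

B4 is the boundary node: OUT[B4] = {}
Applying B4's transfer function to that OUT value gives IN[B4] (row B4 above).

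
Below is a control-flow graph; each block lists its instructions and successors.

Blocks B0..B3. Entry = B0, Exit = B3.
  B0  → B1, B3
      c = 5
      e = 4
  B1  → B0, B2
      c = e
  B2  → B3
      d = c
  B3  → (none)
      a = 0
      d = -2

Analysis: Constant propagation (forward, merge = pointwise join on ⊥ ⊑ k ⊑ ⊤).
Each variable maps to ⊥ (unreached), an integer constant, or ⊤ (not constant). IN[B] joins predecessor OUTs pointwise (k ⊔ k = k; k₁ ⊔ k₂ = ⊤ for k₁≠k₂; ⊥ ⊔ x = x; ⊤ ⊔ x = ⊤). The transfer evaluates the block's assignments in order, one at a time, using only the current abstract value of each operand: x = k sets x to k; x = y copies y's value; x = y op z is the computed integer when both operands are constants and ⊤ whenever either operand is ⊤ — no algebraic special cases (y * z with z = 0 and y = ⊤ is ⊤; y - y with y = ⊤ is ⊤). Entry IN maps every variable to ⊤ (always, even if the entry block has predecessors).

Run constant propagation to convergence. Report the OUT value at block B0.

Fixpoint table:
  B0: | IN=(all ⊤) | OUT={c:5, e:4; rest ⊤}
  B1: | IN={c:5, e:4; rest ⊤} | OUT={c:4, e:4; rest ⊤}
  B2: | IN={c:4, e:4; rest ⊤} | OUT={c:4, d:4, e:4; rest ⊤}
  B3: | IN={e:4; rest ⊤} | OUT={a:0, d:-2, e:4; rest ⊤}

Merge at B0 (entry node, so the boundary value (all ⊤) is joined with the incoming edge(s)): IN[B0] = (all ⊤) ⊔ OUT[B1] = {a: ⊤, b: ⊤, c: ⊤, d: ⊤, e: ⊤, f: ⊤}
Applying B0's transfer function to that IN value gives OUT[B0] (row B0 above).

Answer: {a: ⊤, b: ⊤, c: 5, d: ⊤, e: 4, f: ⊤}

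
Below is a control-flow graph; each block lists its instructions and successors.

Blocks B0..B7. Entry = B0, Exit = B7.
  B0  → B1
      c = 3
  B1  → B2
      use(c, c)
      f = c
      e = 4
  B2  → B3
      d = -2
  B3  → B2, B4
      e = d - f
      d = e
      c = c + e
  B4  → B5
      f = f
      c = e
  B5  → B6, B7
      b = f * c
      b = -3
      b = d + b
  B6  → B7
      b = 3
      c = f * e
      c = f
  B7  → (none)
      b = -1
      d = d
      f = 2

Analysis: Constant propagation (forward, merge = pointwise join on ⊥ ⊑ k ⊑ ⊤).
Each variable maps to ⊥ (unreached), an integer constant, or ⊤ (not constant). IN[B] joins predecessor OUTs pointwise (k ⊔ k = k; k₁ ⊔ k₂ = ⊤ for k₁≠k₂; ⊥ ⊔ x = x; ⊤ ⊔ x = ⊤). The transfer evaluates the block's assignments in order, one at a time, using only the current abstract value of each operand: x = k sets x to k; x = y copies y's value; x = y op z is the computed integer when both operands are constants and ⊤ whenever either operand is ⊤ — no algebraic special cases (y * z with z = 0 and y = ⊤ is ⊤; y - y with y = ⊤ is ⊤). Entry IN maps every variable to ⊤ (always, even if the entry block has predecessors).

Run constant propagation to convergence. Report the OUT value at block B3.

Answer: {a: ⊤, b: ⊤, c: ⊤, d: -5, e: -5, f: 3}

Working:
Fixpoint table:
  B0:   IN=(all ⊤)   OUT={c:3; rest ⊤}
  B1:   IN={c:3; rest ⊤}   OUT={c:3, e:4, f:3; rest ⊤}
  B2:   IN={f:3; rest ⊤}   OUT={d:-2, f:3; rest ⊤}
  B3:   IN={d:-2, f:3; rest ⊤}   OUT={d:-5, e:-5, f:3; rest ⊤}
  B4:   IN={d:-5, e:-5, f:3; rest ⊤}   OUT={c:-5, d:-5, e:-5, f:3; rest ⊤}
  B5:   IN={c:-5, d:-5, e:-5, f:3; rest ⊤}   OUT={b:-8, c:-5, d:-5, e:-5, f:3; rest ⊤}
  B6:   IN={b:-8, c:-5, d:-5, e:-5, f:3; rest ⊤}   OUT={b:3, c:3, d:-5, e:-5, f:3; rest ⊤}
  B7:   IN={d:-5, e:-5, f:3; rest ⊤}   OUT={b:-1, d:-5, e:-5, f:2; rest ⊤}

Merge at B3: IN[B3] = OUT[B2] = {a: ⊤, b: ⊤, c: ⊤, d: -2, e: ⊤, f: 3}
Applying B3's transfer function to that IN value gives OUT[B3] (row B3 above).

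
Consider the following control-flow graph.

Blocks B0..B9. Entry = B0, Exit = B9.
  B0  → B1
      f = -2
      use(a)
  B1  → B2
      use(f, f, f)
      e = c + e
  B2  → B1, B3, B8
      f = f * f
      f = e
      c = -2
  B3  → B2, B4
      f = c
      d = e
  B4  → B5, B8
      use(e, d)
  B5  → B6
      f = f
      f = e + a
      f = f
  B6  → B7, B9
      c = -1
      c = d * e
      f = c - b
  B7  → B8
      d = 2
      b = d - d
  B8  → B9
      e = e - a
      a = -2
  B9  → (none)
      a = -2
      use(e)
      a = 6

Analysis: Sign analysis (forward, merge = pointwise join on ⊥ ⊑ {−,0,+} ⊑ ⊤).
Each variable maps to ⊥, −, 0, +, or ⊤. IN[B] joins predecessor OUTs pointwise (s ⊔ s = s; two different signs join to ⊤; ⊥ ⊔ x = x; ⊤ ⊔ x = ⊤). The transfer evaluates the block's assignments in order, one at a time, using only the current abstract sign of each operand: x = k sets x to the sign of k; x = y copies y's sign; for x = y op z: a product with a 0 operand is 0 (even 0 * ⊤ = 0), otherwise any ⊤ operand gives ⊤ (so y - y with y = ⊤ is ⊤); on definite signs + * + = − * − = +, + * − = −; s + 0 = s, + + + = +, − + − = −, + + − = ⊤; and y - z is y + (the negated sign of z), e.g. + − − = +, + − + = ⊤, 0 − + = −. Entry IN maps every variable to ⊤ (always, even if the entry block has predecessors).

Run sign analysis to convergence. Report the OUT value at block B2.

Fixpoint table:
  B0:  IN=(all ⊤)  OUT={f:-; rest ⊤}
  B1:  IN=(all ⊤)  OUT=(all ⊤)
  B2:  IN=(all ⊤)  OUT={c:-; rest ⊤}
  B3:  IN={c:-; rest ⊤}  OUT={c:-, f:-; rest ⊤}
  B4:  IN={c:-, f:-; rest ⊤}  OUT={c:-, f:-; rest ⊤}
  B5:  IN={c:-, f:-; rest ⊤}  OUT={c:-; rest ⊤}
  B6:  IN={c:-; rest ⊤}  OUT=(all ⊤)
  B7:  IN=(all ⊤)  OUT={d:+; rest ⊤}
  B8:  IN=(all ⊤)  OUT={a:-; rest ⊤}
  B9:  IN=(all ⊤)  OUT={a:+; rest ⊤}

Merge at B2: IN[B2] = OUT[B1] ⊔ OUT[B3] = {a: ⊤, b: ⊤, c: ⊤, d: ⊤, e: ⊤, f: ⊤}
Applying B2's transfer function to that IN value gives OUT[B2] (row B2 above).

Answer: {a: ⊤, b: ⊤, c: -, d: ⊤, e: ⊤, f: ⊤}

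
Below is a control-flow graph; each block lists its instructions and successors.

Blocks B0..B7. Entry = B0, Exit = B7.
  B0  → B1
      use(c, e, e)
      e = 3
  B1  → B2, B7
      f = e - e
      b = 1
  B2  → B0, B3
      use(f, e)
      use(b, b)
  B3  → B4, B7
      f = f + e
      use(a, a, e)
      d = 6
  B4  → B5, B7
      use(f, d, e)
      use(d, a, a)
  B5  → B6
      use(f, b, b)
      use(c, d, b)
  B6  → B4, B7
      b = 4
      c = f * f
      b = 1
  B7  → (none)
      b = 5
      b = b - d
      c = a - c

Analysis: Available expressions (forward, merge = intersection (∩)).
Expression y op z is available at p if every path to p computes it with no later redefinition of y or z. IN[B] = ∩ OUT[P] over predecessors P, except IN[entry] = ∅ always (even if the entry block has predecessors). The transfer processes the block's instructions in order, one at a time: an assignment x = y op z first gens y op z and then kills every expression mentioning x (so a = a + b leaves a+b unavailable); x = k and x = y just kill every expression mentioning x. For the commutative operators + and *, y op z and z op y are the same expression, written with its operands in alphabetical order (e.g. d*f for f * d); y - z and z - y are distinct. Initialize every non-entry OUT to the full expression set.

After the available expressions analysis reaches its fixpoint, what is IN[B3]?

Answer: {e-e}

Working:
Per-block solution:
  B0:  IN={}  OUT={}
  B1:  IN={}  OUT={e-e}
  B2:  IN={e-e}  OUT={e-e}
  B3:  IN={e-e}  OUT={e-e}
  B4:  IN={e-e}  OUT={e-e}
  B5:  IN={e-e}  OUT={e-e}
  B6:  IN={e-e}  OUT={e-e, f*f}
  B7:  IN={e-e}  OUT={e-e}

Merge at B3: IN[B3] = OUT[B2] = {e-e}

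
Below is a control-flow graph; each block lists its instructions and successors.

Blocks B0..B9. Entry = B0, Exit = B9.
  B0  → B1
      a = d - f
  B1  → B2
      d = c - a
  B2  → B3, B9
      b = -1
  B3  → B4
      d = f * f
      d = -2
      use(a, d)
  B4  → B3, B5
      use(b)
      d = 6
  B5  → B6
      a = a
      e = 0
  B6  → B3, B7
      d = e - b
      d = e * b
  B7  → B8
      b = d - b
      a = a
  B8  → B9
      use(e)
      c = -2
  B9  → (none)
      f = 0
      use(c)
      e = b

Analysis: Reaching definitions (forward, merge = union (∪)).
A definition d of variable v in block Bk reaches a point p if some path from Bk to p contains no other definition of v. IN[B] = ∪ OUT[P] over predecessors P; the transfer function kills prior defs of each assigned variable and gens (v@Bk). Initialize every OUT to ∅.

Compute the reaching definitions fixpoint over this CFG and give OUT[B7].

Per-block solution:
  B0:  IN={}  OUT={a@B0}
  B1:  IN={a@B0}  OUT={a@B0, d@B1}
  B2:  IN={a@B0, d@B1}  OUT={a@B0, b@B2, d@B1}
  B3:  IN={a@B0, a@B5, b@B2, d@B1, d@B4, d@B6, e@B5}  OUT={a@B0, a@B5, b@B2, d@B3, e@B5}
  B4:  IN={a@B0, a@B5, b@B2, d@B3, e@B5}  OUT={a@B0, a@B5, b@B2, d@B4, e@B5}
  B5:  IN={a@B0, a@B5, b@B2, d@B4, e@B5}  OUT={a@B5, b@B2, d@B4, e@B5}
  B6:  IN={a@B5, b@B2, d@B4, e@B5}  OUT={a@B5, b@B2, d@B6, e@B5}
  B7:  IN={a@B5, b@B2, d@B6, e@B5}  OUT={a@B7, b@B7, d@B6, e@B5}
  B8:  IN={a@B7, b@B7, d@B6, e@B5}  OUT={a@B7, b@B7, c@B8, d@B6, e@B5}
  B9:  IN={a@B0, a@B7, b@B2, b@B7, c@B8, d@B1, d@B6, e@B5}  OUT={a@B0, a@B7, b@B2, b@B7, c@B8, d@B1, d@B6, e@B9, f@B9}

Merge at B7: IN[B7] = OUT[B6] = {a@B5, b@B2, d@B6, e@B5}
Applying B7's transfer function to that IN value gives OUT[B7] (row B7 above).

Answer: {a@B7, b@B7, d@B6, e@B5}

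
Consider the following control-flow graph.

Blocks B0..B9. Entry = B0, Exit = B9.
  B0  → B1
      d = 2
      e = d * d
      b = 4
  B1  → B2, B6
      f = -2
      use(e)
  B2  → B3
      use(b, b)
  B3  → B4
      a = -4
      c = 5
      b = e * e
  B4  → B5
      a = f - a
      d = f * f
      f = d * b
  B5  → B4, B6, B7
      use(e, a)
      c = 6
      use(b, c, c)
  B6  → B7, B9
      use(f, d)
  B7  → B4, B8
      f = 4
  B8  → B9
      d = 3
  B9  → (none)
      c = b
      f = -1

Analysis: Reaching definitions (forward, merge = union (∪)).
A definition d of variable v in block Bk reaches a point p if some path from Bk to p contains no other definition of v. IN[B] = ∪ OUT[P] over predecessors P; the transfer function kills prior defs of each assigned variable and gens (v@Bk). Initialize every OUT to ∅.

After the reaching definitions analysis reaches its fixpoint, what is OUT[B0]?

Per-block solution:
  B0: | IN={} | OUT={b@B0, d@B0, e@B0}
  B1: | IN={b@B0, d@B0, e@B0} | OUT={b@B0, d@B0, e@B0, f@B1}
  B2: | IN={b@B0, d@B0, e@B0, f@B1} | OUT={b@B0, d@B0, e@B0, f@B1}
  B3: | IN={b@B0, d@B0, e@B0, f@B1} | OUT={a@B3, b@B3, c@B3, d@B0, e@B0, f@B1}
  B4: | IN={a@B3, a@B4, b@B0, b@B3, c@B3, c@B5, d@B0, d@B4, e@B0, f@B1, f@B4, f@B7} | OUT={a@B4, b@B0, b@B3, c@B3, c@B5, d@B4, e@B0, f@B4}
  B5: | IN={a@B4, b@B0, b@B3, c@B3, c@B5, d@B4, e@B0, f@B4} | OUT={a@B4, b@B0, b@B3, c@B5, d@B4, e@B0, f@B4}
  B6: | IN={a@B4, b@B0, b@B3, c@B5, d@B0, d@B4, e@B0, f@B1, f@B4} | OUT={a@B4, b@B0, b@B3, c@B5, d@B0, d@B4, e@B0, f@B1, f@B4}
  B7: | IN={a@B4, b@B0, b@B3, c@B5, d@B0, d@B4, e@B0, f@B1, f@B4} | OUT={a@B4, b@B0, b@B3, c@B5, d@B0, d@B4, e@B0, f@B7}
  B8: | IN={a@B4, b@B0, b@B3, c@B5, d@B0, d@B4, e@B0, f@B7} | OUT={a@B4, b@B0, b@B3, c@B5, d@B8, e@B0, f@B7}
  B9: | IN={a@B4, b@B0, b@B3, c@B5, d@B0, d@B4, d@B8, e@B0, f@B1, f@B4, f@B7} | OUT={a@B4, b@B0, b@B3, c@B9, d@B0, d@B4, d@B8, e@B0, f@B9}

B0 is the boundary node: IN[B0] = {}
Applying B0's transfer function to that IN value gives OUT[B0] (row B0 above).

Answer: {b@B0, d@B0, e@B0}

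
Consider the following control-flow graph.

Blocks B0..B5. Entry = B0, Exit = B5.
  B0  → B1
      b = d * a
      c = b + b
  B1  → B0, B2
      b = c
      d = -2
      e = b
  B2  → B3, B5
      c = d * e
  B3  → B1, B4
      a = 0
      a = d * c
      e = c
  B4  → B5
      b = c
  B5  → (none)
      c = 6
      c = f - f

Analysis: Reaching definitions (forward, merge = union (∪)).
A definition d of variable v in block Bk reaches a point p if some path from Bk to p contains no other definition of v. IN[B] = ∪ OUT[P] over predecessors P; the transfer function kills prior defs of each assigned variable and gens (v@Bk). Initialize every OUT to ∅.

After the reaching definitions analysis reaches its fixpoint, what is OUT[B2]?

Answer: {a@B3, b@B1, c@B2, d@B1, e@B1}

Derivation:
Converged values:
  B0: | IN={a@B3, b@B1, c@B0, c@B2, d@B1, e@B1} | OUT={a@B3, b@B0, c@B0, d@B1, e@B1}
  B1: | IN={a@B3, b@B0, b@B1, c@B0, c@B2, d@B1, e@B1, e@B3} | OUT={a@B3, b@B1, c@B0, c@B2, d@B1, e@B1}
  B2: | IN={a@B3, b@B1, c@B0, c@B2, d@B1, e@B1} | OUT={a@B3, b@B1, c@B2, d@B1, e@B1}
  B3: | IN={a@B3, b@B1, c@B2, d@B1, e@B1} | OUT={a@B3, b@B1, c@B2, d@B1, e@B3}
  B4: | IN={a@B3, b@B1, c@B2, d@B1, e@B3} | OUT={a@B3, b@B4, c@B2, d@B1, e@B3}
  B5: | IN={a@B3, b@B1, b@B4, c@B2, d@B1, e@B1, e@B3} | OUT={a@B3, b@B1, b@B4, c@B5, d@B1, e@B1, e@B3}

Merge at B2: IN[B2] = OUT[B1] = {a@B3, b@B1, c@B0, c@B2, d@B1, e@B1}
Applying B2's transfer function to that IN value gives OUT[B2] (row B2 above).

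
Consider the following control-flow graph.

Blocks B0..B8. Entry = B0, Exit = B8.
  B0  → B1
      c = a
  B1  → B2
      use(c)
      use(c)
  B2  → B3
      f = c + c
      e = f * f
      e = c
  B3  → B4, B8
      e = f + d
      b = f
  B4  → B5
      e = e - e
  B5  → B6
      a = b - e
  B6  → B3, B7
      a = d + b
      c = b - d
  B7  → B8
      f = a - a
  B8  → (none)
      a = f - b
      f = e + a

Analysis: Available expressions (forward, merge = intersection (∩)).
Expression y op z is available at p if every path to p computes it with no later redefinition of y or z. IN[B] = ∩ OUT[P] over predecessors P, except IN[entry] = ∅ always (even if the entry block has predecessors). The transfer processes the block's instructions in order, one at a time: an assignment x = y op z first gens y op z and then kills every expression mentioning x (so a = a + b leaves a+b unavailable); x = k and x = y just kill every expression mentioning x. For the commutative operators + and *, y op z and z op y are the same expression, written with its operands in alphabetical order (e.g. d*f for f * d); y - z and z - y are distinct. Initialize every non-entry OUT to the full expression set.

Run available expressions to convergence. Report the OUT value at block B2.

Answer: {c+c, f*f}

Derivation:
Fixpoint table:
  B0: | IN={} | OUT={}
  B1: | IN={} | OUT={}
  B2: | IN={} | OUT={c+c, f*f}
  B3: | IN={f*f} | OUT={d+f, f*f}
  B4: | IN={d+f, f*f} | OUT={d+f, f*f}
  B5: | IN={d+f, f*f} | OUT={b-e, d+f, f*f}
  B6: | IN={b-e, d+f, f*f} | OUT={b+d, b-d, b-e, d+f, f*f}
  B7: | IN={b+d, b-d, b-e, d+f, f*f} | OUT={a-a, b+d, b-d, b-e}
  B8: | IN={} | OUT={a+e}

Merge at B2: IN[B2] = OUT[B1] = {}
Applying B2's transfer function to that IN value gives OUT[B2] (row B2 above).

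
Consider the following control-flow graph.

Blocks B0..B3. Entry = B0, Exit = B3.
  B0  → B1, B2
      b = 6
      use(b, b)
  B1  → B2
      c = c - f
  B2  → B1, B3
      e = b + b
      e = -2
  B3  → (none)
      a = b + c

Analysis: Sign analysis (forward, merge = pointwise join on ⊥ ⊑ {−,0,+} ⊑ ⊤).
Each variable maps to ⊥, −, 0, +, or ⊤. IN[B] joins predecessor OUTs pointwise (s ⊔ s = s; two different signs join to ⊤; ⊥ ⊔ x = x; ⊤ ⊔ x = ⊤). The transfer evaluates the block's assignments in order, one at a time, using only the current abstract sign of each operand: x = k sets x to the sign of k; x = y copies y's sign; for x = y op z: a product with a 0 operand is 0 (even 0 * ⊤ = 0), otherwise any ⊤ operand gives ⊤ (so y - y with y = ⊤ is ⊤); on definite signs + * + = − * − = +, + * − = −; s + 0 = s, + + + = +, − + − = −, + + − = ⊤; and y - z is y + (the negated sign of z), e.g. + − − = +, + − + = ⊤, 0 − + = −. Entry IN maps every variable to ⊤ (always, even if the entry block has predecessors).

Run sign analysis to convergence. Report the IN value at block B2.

Answer: {a: ⊤, b: +, c: ⊤, d: ⊤, e: ⊤, f: ⊤}

Working:
Per-block solution:
  B0:   IN=(all ⊤)   OUT={b:+; rest ⊤}
  B1:   IN={b:+; rest ⊤}   OUT={b:+; rest ⊤}
  B2:   IN={b:+; rest ⊤}   OUT={b:+, e:-; rest ⊤}
  B3:   IN={b:+, e:-; rest ⊤}   OUT={b:+, e:-; rest ⊤}

Merge at B2: IN[B2] = OUT[B0] ⊔ OUT[B1] = {a: ⊤, b: +, c: ⊤, d: ⊤, e: ⊤, f: ⊤}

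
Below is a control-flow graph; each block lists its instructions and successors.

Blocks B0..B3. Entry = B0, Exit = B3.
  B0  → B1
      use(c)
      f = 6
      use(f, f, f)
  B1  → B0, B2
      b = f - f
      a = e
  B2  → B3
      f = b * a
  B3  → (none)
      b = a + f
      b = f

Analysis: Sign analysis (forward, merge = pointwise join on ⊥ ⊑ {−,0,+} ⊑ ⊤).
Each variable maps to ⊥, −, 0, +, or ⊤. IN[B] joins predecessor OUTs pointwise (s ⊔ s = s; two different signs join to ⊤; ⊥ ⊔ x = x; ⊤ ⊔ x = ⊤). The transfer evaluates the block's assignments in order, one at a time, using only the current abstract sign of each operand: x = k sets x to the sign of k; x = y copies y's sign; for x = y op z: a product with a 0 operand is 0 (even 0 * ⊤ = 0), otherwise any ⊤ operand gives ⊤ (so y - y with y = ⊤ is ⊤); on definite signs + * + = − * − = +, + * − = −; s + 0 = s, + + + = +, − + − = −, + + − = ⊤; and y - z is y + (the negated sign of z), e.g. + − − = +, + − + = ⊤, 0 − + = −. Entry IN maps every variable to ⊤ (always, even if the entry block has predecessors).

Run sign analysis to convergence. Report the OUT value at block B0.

Answer: {a: ⊤, b: ⊤, c: ⊤, d: ⊤, e: ⊤, f: +}

Working:
Per-block solution:
  B0:  IN=(all ⊤)  OUT={f:+; rest ⊤}
  B1:  IN={f:+; rest ⊤}  OUT={f:+; rest ⊤}
  B2:  IN={f:+; rest ⊤}  OUT=(all ⊤)
  B3:  IN=(all ⊤)  OUT=(all ⊤)

Merge at B0 (entry node, so the boundary value (all ⊤) is joined with the incoming edge(s)): IN[B0] = (all ⊤) ⊔ OUT[B1] = {a: ⊤, b: ⊤, c: ⊤, d: ⊤, e: ⊤, f: ⊤}
Applying B0's transfer function to that IN value gives OUT[B0] (row B0 above).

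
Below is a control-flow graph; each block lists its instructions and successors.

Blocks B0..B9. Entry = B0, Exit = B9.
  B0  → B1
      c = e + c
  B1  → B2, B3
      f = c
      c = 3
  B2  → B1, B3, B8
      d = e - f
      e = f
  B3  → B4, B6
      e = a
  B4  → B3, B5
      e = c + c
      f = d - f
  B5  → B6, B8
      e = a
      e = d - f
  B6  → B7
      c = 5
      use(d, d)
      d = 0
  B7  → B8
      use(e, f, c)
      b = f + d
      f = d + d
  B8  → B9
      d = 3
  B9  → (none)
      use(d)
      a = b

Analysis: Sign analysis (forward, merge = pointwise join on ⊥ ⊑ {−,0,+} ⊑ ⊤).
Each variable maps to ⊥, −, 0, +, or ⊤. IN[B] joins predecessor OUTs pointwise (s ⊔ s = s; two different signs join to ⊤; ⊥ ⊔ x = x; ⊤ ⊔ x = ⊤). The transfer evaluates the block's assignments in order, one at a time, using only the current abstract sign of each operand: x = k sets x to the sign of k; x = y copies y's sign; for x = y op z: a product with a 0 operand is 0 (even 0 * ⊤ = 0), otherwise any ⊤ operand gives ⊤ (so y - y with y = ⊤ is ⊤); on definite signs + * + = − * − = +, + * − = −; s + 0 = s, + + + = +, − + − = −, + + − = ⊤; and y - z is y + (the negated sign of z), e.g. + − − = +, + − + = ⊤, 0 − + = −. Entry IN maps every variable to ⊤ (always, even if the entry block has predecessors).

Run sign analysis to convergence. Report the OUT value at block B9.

Converged values:
  B0:   IN=(all ⊤)   OUT=(all ⊤)
  B1:   IN=(all ⊤)   OUT={c:+; rest ⊤}
  B2:   IN={c:+; rest ⊤}   OUT={c:+; rest ⊤}
  B3:   IN={c:+; rest ⊤}   OUT={c:+; rest ⊤}
  B4:   IN={c:+; rest ⊤}   OUT={c:+, e:+; rest ⊤}
  B5:   IN={c:+, e:+; rest ⊤}   OUT={c:+; rest ⊤}
  B6:   IN={c:+; rest ⊤}   OUT={c:+, d:0; rest ⊤}
  B7:   IN={c:+, d:0; rest ⊤}   OUT={c:+, d:0, f:0; rest ⊤}
  B8:   IN={c:+; rest ⊤}   OUT={c:+, d:+; rest ⊤}
  B9:   IN={c:+, d:+; rest ⊤}   OUT={c:+, d:+; rest ⊤}

Merge at B9: IN[B9] = OUT[B8] = {a: ⊤, b: ⊤, c: +, d: +, e: ⊤, f: ⊤}
Applying B9's transfer function to that IN value gives OUT[B9] (row B9 above).

Answer: {a: ⊤, b: ⊤, c: +, d: +, e: ⊤, f: ⊤}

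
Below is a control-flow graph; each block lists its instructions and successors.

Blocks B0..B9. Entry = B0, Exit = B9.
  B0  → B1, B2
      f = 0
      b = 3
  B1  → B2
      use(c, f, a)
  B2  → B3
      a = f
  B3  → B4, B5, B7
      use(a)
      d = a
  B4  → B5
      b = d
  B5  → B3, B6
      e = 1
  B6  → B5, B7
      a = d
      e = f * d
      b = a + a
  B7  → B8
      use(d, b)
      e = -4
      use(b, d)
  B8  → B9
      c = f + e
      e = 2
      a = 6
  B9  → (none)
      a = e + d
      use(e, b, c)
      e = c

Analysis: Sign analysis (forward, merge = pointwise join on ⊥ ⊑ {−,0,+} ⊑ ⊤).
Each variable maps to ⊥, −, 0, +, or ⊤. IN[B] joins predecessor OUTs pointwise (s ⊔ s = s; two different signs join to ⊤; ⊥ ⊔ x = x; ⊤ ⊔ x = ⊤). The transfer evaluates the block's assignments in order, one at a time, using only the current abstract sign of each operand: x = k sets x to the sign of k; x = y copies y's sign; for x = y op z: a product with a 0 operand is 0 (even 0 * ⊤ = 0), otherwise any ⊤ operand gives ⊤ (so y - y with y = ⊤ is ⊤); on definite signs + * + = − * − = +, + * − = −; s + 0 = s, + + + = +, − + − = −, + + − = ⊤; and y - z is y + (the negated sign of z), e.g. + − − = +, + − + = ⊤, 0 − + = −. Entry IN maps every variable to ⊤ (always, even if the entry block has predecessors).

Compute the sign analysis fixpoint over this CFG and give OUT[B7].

Fixpoint table:
  B0:   IN=(all ⊤)   OUT={b:+, f:0; rest ⊤}
  B1:   IN={b:+, f:0; rest ⊤}   OUT={b:+, f:0; rest ⊤}
  B2:   IN={b:+, f:0; rest ⊤}   OUT={a:0, b:+, f:0; rest ⊤}
  B3:   IN={a:0, f:0; rest ⊤}   OUT={a:0, d:0, f:0; rest ⊤}
  B4:   IN={a:0, d:0, f:0; rest ⊤}   OUT={a:0, b:0, d:0, f:0; rest ⊤}
  B5:   IN={a:0, d:0, f:0; rest ⊤}   OUT={a:0, d:0, e:+, f:0; rest ⊤}
  B6:   IN={a:0, d:0, e:+, f:0; rest ⊤}   OUT={a:0, b:0, d:0, e:0, f:0; rest ⊤}
  B7:   IN={a:0, d:0, f:0; rest ⊤}   OUT={a:0, d:0, e:-, f:0; rest ⊤}
  B8:   IN={a:0, d:0, e:-, f:0; rest ⊤}   OUT={a:+, c:-, d:0, e:+, f:0; rest ⊤}
  B9:   IN={a:+, c:-, d:0, e:+, f:0; rest ⊤}   OUT={a:+, c:-, d:0, e:-, f:0; rest ⊤}

Merge at B7: IN[B7] = OUT[B3] ⊔ OUT[B6] = {a: 0, b: ⊤, c: ⊤, d: 0, e: ⊤, f: 0}
Applying B7's transfer function to that IN value gives OUT[B7] (row B7 above).

Answer: {a: 0, b: ⊤, c: ⊤, d: 0, e: -, f: 0}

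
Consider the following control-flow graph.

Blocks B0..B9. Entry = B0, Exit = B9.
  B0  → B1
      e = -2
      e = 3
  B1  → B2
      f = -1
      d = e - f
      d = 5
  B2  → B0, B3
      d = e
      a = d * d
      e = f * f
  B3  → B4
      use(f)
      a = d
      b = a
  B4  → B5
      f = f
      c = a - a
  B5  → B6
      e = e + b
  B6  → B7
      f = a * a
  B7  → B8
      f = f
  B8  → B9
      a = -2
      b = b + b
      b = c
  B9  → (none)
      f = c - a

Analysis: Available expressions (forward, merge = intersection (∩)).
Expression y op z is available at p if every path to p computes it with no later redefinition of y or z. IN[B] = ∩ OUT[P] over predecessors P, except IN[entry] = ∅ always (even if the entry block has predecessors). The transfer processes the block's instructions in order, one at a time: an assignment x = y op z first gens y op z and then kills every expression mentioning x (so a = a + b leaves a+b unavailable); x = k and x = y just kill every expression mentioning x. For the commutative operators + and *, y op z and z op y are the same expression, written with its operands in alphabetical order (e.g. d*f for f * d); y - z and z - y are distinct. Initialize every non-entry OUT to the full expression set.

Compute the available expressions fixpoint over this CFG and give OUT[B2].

Fixpoint table:
  B0:   IN={}   OUT={}
  B1:   IN={}   OUT={e-f}
  B2:   IN={e-f}   OUT={d*d, f*f}
  B3:   IN={d*d, f*f}   OUT={d*d, f*f}
  B4:   IN={d*d, f*f}   OUT={a-a, d*d}
  B5:   IN={a-a, d*d}   OUT={a-a, d*d}
  B6:   IN={a-a, d*d}   OUT={a*a, a-a, d*d}
  B7:   IN={a*a, a-a, d*d}   OUT={a*a, a-a, d*d}
  B8:   IN={a*a, a-a, d*d}   OUT={d*d}
  B9:   IN={d*d}   OUT={c-a, d*d}

Merge at B2: IN[B2] = OUT[B1] = {e-f}
Applying B2's transfer function to that IN value gives OUT[B2] (row B2 above).

Answer: {d*d, f*f}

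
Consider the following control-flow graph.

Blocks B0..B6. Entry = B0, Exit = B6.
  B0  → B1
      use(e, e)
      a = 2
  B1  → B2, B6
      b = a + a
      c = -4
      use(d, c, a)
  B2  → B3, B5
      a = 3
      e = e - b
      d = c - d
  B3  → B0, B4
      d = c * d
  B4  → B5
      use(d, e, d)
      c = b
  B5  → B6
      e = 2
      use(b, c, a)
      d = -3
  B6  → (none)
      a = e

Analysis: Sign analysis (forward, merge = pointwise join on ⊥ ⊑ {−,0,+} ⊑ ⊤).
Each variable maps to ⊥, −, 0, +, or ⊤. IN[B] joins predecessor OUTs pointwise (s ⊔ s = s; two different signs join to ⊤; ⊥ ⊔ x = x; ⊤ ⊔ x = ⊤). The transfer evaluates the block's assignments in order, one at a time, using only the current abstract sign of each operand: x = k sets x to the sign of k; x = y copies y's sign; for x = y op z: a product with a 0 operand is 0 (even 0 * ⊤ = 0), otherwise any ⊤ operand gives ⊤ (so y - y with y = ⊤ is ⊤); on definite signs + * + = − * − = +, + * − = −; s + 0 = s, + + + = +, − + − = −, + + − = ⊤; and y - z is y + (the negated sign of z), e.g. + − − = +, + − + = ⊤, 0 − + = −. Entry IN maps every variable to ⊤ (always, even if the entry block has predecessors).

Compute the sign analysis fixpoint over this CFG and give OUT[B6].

Per-block solution:
  B0:   IN=(all ⊤)   OUT={a:+; rest ⊤}
  B1:   IN={a:+; rest ⊤}   OUT={a:+, b:+, c:-; rest ⊤}
  B2:   IN={a:+, b:+, c:-; rest ⊤}   OUT={a:+, b:+, c:-; rest ⊤}
  B3:   IN={a:+, b:+, c:-; rest ⊤}   OUT={a:+, b:+, c:-; rest ⊤}
  B4:   IN={a:+, b:+, c:-; rest ⊤}   OUT={a:+, b:+, c:+; rest ⊤}
  B5:   IN={a:+, b:+; rest ⊤}   OUT={a:+, b:+, d:-, e:+; rest ⊤}
  B6:   IN={a:+, b:+; rest ⊤}   OUT={b:+; rest ⊤}

Merge at B6: IN[B6] = OUT[B1] ⊔ OUT[B5] = {a: +, b: +, c: ⊤, d: ⊤, e: ⊤, f: ⊤}
Applying B6's transfer function to that IN value gives OUT[B6] (row B6 above).

Answer: {a: ⊤, b: +, c: ⊤, d: ⊤, e: ⊤, f: ⊤}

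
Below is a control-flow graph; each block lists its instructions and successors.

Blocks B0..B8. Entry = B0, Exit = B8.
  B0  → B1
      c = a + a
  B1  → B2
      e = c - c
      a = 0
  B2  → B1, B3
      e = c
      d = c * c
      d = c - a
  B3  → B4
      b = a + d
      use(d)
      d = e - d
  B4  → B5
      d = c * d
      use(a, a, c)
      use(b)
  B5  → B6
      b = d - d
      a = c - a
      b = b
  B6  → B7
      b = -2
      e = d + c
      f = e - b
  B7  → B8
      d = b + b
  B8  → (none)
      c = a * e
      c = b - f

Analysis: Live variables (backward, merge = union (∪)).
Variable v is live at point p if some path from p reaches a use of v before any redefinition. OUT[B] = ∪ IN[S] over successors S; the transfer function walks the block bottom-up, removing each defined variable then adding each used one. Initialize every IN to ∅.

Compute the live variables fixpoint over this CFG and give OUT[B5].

Fixpoint table:
  B0:   IN={a}   OUT={c}
  B1:   IN={c}   OUT={a, c}
  B2:   IN={a, c}   OUT={a, c, d, e}
  B3:   IN={a, c, d, e}   OUT={a, b, c, d}
  B4:   IN={a, b, c, d}   OUT={a, c, d}
  B5:   IN={a, c, d}   OUT={a, c, d}
  B6:   IN={a, c, d}   OUT={a, b, e, f}
  B7:   IN={a, b, e, f}   OUT={a, b, e, f}
  B8:   IN={a, b, e, f}   OUT={}

Merge at B5: OUT[B5] = IN[B6] = {a, c, d}

Answer: {a, c, d}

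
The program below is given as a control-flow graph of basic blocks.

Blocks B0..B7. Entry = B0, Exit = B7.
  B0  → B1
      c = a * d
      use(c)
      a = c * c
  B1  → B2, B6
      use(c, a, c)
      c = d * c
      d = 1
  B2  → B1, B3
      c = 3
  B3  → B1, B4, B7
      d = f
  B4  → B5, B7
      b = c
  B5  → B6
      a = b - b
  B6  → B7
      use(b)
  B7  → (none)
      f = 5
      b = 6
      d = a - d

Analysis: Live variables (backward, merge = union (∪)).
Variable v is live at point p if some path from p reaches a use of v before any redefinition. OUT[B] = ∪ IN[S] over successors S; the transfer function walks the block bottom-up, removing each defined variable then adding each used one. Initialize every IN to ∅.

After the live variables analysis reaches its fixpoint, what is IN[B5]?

Answer: {b, d}

Derivation:
Converged values:
  B0: | IN={a, b, d, f} | OUT={a, b, c, d, f}
  B1: | IN={a, b, c, d, f} | OUT={a, b, d, f}
  B2: | IN={a, b, d, f} | OUT={a, b, c, d, f}
  B3: | IN={a, b, c, f} | OUT={a, b, c, d, f}
  B4: | IN={a, c, d} | OUT={a, b, d}
  B5: | IN={b, d} | OUT={a, b, d}
  B6: | IN={a, b, d} | OUT={a, d}
  B7: | IN={a, d} | OUT={}

Merge at B5: OUT[B5] = IN[B6] = {a, b, d}
Applying B5's transfer function to that OUT value gives IN[B5] (row B5 above).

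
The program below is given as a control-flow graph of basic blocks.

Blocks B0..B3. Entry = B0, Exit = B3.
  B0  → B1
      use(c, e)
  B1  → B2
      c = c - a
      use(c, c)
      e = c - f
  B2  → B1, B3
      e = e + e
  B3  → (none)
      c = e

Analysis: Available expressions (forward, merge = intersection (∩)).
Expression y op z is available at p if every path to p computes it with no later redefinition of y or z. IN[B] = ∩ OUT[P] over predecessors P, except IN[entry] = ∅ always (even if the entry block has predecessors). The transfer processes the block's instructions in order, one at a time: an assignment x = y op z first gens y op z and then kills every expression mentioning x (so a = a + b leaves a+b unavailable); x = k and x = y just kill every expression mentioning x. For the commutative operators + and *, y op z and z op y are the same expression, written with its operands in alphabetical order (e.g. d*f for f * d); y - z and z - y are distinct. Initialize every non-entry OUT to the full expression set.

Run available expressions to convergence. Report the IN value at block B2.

Fixpoint table:
  B0: | IN={} | OUT={}
  B1: | IN={} | OUT={c-f}
  B2: | IN={c-f} | OUT={c-f}
  B3: | IN={c-f} | OUT={}

Merge at B2: IN[B2] = OUT[B1] = {c-f}

Answer: {c-f}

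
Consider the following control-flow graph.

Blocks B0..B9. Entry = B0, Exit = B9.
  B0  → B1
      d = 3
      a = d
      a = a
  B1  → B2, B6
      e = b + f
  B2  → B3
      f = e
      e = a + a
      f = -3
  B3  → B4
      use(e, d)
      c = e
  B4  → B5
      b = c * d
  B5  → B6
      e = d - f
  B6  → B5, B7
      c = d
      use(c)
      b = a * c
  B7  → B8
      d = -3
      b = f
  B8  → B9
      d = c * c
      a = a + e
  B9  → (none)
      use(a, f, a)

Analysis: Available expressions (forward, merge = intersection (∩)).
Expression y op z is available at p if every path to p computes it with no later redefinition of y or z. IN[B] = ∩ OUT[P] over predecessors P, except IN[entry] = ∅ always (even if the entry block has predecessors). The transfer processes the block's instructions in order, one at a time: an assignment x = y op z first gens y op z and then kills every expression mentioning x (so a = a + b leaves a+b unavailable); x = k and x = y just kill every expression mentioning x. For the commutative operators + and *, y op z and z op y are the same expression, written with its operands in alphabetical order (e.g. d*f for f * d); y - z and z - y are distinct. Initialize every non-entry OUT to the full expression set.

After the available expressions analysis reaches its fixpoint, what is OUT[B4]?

Converged values:
  B0:  IN={}  OUT={}
  B1:  IN={}  OUT={b+f}
  B2:  IN={b+f}  OUT={a+a}
  B3:  IN={a+a}  OUT={a+a}
  B4:  IN={a+a}  OUT={a+a, c*d}
  B5:  IN={}  OUT={d-f}
  B6:  IN={}  OUT={a*c}
  B7:  IN={a*c}  OUT={a*c}
  B8:  IN={a*c}  OUT={c*c}
  B9:  IN={c*c}  OUT={c*c}

Merge at B4: IN[B4] = OUT[B3] = {a+a}
Applying B4's transfer function to that IN value gives OUT[B4] (row B4 above).

Answer: {a+a, c*d}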